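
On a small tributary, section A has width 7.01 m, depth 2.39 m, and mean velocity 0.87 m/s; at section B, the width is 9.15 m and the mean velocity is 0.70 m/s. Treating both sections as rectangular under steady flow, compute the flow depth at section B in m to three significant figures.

2.28 m

Q = A₁V₁ = (7.01×2.39) × 0.87 = 14.58 m³/s
d₂ = Q/(b₂ V₂) = 14.58/(9.15×0.70) = 2.276 m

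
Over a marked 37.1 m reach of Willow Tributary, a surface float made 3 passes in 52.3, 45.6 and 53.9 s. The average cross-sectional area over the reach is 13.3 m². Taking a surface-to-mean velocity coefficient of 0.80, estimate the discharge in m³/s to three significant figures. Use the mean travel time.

t̄ = (52.3 + 45.6 + 53.9) / 3 = 50.6 s
v_surface = L / t̄ = 37.1 / 50.6 = 0.7332 m/s
v_mean = 0.80 × 0.7332 = 0.5866 m/s
Q = A × v_mean = 13.3 × 0.5866 = 7.801 m³/s

7.80 m³/s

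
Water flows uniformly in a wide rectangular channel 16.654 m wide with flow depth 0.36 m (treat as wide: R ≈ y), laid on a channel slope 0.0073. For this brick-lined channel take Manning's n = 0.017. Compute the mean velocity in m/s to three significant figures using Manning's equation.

A = b·y = 16.654 × 0.36 = 5.995 m²
Wide channel: R ≈ y = 0.36 m
Q = (1/n)·A·R^(2/3)·S^(1/2) = (1/0.017) × 5.995 × 0.3600^(2/3) × 0.0073^(1/2) = 15.25 m³/s
V = Q/A = 15.25/5.995 = 2.543 m/s

2.54 m/s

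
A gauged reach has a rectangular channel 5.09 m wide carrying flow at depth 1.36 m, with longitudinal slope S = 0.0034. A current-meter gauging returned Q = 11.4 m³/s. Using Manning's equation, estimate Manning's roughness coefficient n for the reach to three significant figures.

0.0327

A = b·y = 5.09 × 1.36 = 6.922 m²
P = b + 2y = 5.09 + 2×1.36 = 7.810 m
R = A/P = 6.922/7.810 = 0.8864 m
n = (1/Q)·A·R^(2/3)·S^(1/2) = (1/11.4) × 6.922 × 0.9227 × 0.05831 = 0.03267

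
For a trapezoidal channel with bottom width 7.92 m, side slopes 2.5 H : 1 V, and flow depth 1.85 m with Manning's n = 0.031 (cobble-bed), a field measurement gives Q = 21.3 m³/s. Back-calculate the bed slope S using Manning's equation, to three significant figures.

A = (b + z·y)·y = (7.92 + 2.5×1.85)×1.85 = 23.21 m²
P = b + 2y√(1+z²) = 7.92 + 2×1.85×√(1+2.5²) = 17.88 m
R = A/P = 23.21/17.88 = 1.298 m
S = (Q·n / (1·A·R^(2/3)))² = (21.3×0.031 / (1×23.21×1.190))² = 0.0005718

0.000572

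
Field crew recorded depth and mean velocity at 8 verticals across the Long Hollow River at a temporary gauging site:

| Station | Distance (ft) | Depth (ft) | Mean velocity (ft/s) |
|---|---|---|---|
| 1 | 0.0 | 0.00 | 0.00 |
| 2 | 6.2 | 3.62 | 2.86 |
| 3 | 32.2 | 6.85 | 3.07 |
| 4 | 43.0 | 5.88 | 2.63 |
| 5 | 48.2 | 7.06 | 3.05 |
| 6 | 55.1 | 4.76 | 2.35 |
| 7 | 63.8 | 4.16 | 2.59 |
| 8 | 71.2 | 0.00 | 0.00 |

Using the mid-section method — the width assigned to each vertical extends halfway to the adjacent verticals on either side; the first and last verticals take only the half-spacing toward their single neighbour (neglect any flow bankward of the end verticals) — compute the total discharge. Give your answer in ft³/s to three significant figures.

982 ft³/s

w_2 = (32.2 − 0.0)/2 = 16.1 ft; q_2 = 2.86 × 3.62 × 16.1 = 166.7 ft³/s
w_3 = (43.0 − 6.2)/2 = 18.4 ft; q_3 = 3.07 × 6.85 × 18.4 = 386.9 ft³/s
w_4 = (48.2 − 32.2)/2 = 8 ft; q_4 = 2.63 × 5.88 × 8 = 123.7 ft³/s
w_5 = (55.1 − 43.0)/2 = 6.05 ft; q_5 = 3.05 × 7.06 × 6.05 = 130.3 ft³/s
w_6 = (63.8 − 48.2)/2 = 7.8 ft; q_6 = 2.35 × 4.76 × 7.8 = 87.25 ft³/s
w_7 = (71.2 − 55.1)/2 = 8.05 ft; q_7 = 2.59 × 4.16 × 8.05 = 86.73 ft³/s
Stations 1, 8 contribute zero (depth or velocity is 0).
Q = Σ qᵢ = 981.6 ft³/s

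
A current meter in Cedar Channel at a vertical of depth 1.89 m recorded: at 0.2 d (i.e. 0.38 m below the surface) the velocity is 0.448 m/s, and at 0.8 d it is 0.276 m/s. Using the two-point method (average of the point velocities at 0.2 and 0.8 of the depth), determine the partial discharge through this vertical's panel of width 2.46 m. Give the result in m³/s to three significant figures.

v̄ = (0.448 + 0.276) / 2 = 0.3620 m/s
q = v̄ × d × w = 0.3620 × 1.89 × 2.46 = 1.683 m³/s

1.68 m³/s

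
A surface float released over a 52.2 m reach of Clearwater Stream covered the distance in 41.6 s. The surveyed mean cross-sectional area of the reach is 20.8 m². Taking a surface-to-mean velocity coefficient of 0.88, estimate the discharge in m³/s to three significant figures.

v_surface = L / t̄ = 52.2 / 41.6 = 1.255 m/s
v_mean = 0.88 × 1.255 = 1.104 m/s
Q = A × v_mean = 20.8 × 1.104 = 22.97 m³/s

23.0 m³/s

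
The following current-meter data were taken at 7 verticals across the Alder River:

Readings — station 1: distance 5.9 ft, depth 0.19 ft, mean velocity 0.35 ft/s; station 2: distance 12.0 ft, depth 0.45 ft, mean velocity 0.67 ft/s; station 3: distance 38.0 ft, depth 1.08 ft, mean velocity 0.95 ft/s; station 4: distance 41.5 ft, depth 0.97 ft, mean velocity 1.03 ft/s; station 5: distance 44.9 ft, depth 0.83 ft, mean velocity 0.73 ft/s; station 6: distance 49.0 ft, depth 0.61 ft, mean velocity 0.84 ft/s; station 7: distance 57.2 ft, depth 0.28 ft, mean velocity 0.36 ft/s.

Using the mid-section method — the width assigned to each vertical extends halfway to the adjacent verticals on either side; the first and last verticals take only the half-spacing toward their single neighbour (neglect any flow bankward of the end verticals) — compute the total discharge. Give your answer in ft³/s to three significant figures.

w_1 = (12.0 − 5.9)/2 = 3.05 ft; q_1 = 0.35 × 0.19 × 3.05 = 0.2028 ft³/s
w_2 = (38.0 − 5.9)/2 = 16.05 ft; q_2 = 0.67 × 0.45 × 16.05 = 4.839 ft³/s
w_3 = (41.5 − 12.0)/2 = 14.75 ft; q_3 = 0.95 × 1.08 × 14.75 = 15.13 ft³/s
w_4 = (44.9 − 38.0)/2 = 3.45 ft; q_4 = 1.03 × 0.97 × 3.45 = 3.447 ft³/s
w_5 = (49.0 − 41.5)/2 = 3.75 ft; q_5 = 0.73 × 0.83 × 3.75 = 2.272 ft³/s
w_6 = (57.2 − 44.9)/2 = 6.15 ft; q_6 = 0.84 × 0.61 × 6.15 = 3.151 ft³/s
w_7 = (57.2 − 49.0)/2 = 4.1 ft; q_7 = 0.36 × 0.28 × 4.1 = 0.4133 ft³/s
Q = Σ qᵢ = 29.46 ft³/s

29.5 ft³/s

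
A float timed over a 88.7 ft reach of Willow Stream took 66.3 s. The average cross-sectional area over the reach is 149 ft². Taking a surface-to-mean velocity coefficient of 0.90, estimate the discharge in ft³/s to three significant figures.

v_surface = L / t̄ = 88.7 / 66.3 = 1.338 ft/s
v_mean = 0.90 × 1.338 = 1.204 ft/s
Q = A × v_mean = 149 × 1.204 = 179.4 ft³/s

179 ft³/s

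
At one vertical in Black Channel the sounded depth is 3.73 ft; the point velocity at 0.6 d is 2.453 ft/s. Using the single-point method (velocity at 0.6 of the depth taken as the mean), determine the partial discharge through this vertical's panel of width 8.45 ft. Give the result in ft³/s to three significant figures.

77.3 ft³/s

v̄ = v₀.₆ = 2.453 ft/s
q = v̄ × d × w = 2.453 × 3.73 × 8.45 = 77.31 ft³/s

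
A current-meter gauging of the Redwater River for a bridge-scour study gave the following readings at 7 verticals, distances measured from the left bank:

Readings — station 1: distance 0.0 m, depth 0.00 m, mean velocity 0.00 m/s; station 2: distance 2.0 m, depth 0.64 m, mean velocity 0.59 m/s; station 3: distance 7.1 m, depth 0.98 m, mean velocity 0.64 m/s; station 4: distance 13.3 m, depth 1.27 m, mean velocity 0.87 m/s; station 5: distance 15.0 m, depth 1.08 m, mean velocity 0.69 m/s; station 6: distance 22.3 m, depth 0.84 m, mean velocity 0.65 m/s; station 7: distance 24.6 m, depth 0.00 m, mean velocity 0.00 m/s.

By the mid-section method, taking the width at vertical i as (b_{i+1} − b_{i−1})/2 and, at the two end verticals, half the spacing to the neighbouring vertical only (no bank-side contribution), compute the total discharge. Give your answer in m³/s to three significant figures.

15.2 m³/s

w_2 = (7.1 − 0.0)/2 = 3.55 m; q_2 = 0.59 × 0.64 × 3.55 = 1.340 m³/s
w_3 = (13.3 − 2.0)/2 = 5.65 m; q_3 = 0.64 × 0.98 × 5.65 = 3.544 m³/s
w_4 = (15.0 − 7.1)/2 = 3.95 m; q_4 = 0.87 × 1.27 × 3.95 = 4.364 m³/s
w_5 = (22.3 − 13.3)/2 = 4.5 m; q_5 = 0.69 × 1.08 × 4.5 = 3.353 m³/s
w_6 = (24.6 − 15.0)/2 = 4.8 m; q_6 = 0.65 × 0.84 × 4.8 = 2.621 m³/s
Stations 1, 7 contribute zero (depth or velocity is 0).
Q = Σ qᵢ = 15.22 m³/s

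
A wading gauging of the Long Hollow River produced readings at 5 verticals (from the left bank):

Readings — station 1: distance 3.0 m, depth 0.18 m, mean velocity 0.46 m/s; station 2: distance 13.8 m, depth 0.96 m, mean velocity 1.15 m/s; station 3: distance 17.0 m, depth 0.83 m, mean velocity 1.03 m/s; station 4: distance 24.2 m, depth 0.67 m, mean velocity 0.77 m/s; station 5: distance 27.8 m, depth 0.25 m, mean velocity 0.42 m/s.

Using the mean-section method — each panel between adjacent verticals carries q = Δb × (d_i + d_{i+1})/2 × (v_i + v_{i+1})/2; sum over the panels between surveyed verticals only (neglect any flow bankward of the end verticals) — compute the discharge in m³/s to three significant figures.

Panel 1-2: Δb = 10.8 m, d̄ = (0.18+0.96)/2 = 0.57, v̄ = (0.46+1.15)/2 = 0.805 → q = 10.8×0.57×0.805 = 4.956 m³/s
Panel 2-3: Δb = 3.2 m, d̄ = (0.96+0.83)/2 = 0.895, v̄ = (1.15+1.03)/2 = 1.09 → q = 3.2×0.895×1.09 = 3.122 m³/s
Panel 3-4: Δb = 7.2 m, d̄ = (0.83+0.67)/2 = 0.75, v̄ = (1.03+0.77)/2 = 0.9 → q = 7.2×0.75×0.9 = 4.860 m³/s
Panel 4-5: Δb = 3.6 m, d̄ = (0.67+0.25)/2 = 0.46, v̄ = (0.77+0.42)/2 = 0.595 → q = 3.6×0.46×0.595 = 0.9853 m³/s
Q = Σ q = 13.92 m³/s

13.9 m³/s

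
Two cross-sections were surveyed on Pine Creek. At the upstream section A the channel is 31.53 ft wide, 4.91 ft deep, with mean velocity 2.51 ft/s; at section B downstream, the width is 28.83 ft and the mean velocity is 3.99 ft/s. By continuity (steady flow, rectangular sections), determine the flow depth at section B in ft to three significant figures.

Q = A₁V₁ = (31.53×4.91) × 2.51 = 388.6 ft³/s
d₂ = Q/(b₂ V₂) = 388.6/(28.83×3.99) = 3.378 ft

3.38 ft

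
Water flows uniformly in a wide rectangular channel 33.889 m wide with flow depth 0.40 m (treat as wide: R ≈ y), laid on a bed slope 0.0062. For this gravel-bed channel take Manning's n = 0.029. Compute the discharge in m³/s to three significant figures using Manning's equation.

A = b·y = 33.889 × 0.40 = 13.56 m²
Wide channel: R ≈ y = 0.40 m
Q = (1/n)·A·R^(2/3)·S^(1/2) = (1/0.029) × 13.56 × 0.4000^(2/3) × 0.0062^(1/2) = 19.98 m³/s

20.0 m³/s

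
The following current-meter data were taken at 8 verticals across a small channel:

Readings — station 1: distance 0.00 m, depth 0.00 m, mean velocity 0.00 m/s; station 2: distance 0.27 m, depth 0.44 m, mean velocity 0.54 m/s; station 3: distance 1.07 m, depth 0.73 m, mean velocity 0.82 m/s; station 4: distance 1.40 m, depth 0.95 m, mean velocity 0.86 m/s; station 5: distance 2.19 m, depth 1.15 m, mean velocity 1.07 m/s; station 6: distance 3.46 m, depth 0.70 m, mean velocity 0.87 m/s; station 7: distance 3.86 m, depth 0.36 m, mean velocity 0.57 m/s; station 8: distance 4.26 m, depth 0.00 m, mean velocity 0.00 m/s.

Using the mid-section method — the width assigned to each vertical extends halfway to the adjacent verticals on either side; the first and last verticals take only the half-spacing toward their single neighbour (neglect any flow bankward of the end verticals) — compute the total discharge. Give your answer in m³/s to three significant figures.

w_2 = (1.07 − 0.00)/2 = 0.535 m; q_2 = 0.54 × 0.44 × 0.535 = 0.1271 m³/s
w_3 = (1.40 − 0.27)/2 = 0.565 m; q_3 = 0.82 × 0.73 × 0.565 = 0.3382 m³/s
w_4 = (2.19 − 1.07)/2 = 0.56 m; q_4 = 0.86 × 0.95 × 0.56 = 0.4575 m³/s
w_5 = (3.46 − 1.40)/2 = 1.03 m; q_5 = 1.07 × 1.15 × 1.03 = 1.267 m³/s
w_6 = (3.86 − 2.19)/2 = 0.835 m; q_6 = 0.87 × 0.70 × 0.835 = 0.5085 m³/s
w_7 = (4.26 − 3.46)/2 = 0.4 m; q_7 = 0.57 × 0.36 × 0.4 = 0.08208 m³/s
Stations 1, 8 contribute zero (depth or velocity is 0).
Q = Σ qᵢ = 2.781 m³/s

2.78 m³/s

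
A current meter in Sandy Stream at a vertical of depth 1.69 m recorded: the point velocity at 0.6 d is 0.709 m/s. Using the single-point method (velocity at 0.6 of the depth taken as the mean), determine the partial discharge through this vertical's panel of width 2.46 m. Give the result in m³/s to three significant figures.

2.95 m³/s

v̄ = v₀.₆ = 0.709 m/s
q = v̄ × d × w = 0.7090 × 1.69 × 2.46 = 2.948 m³/s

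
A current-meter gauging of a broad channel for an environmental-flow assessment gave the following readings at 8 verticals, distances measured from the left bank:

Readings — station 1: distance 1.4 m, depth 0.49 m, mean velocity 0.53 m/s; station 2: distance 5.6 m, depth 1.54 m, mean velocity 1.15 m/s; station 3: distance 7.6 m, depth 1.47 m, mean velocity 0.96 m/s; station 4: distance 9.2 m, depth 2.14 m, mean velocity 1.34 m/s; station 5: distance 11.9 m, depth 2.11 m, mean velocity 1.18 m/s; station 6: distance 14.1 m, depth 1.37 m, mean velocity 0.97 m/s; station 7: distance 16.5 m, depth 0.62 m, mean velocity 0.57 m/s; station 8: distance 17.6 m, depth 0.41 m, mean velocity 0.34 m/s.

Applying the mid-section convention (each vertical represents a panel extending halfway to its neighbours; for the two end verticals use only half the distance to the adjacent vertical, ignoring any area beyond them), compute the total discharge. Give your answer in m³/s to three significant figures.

24.6 m³/s

w_1 = (5.6 − 1.4)/2 = 2.1 m; q_1 = 0.53 × 0.49 × 2.1 = 0.5454 m³/s
w_2 = (7.6 − 1.4)/2 = 3.1 m; q_2 = 1.15 × 1.54 × 3.1 = 5.490 m³/s
w_3 = (9.2 − 5.6)/2 = 1.8 m; q_3 = 0.96 × 1.47 × 1.8 = 2.540 m³/s
w_4 = (11.9 − 7.6)/2 = 2.15 m; q_4 = 1.34 × 2.14 × 2.15 = 6.165 m³/s
w_5 = (14.1 − 9.2)/2 = 2.45 m; q_5 = 1.18 × 2.11 × 2.45 = 6.100 m³/s
w_6 = (16.5 − 11.9)/2 = 2.3 m; q_6 = 0.97 × 1.37 × 2.3 = 3.056 m³/s
w_7 = (17.6 − 14.1)/2 = 1.75 m; q_7 = 0.57 × 0.62 × 1.75 = 0.6185 m³/s
w_8 = (17.6 − 16.5)/2 = 0.55 m; q_8 = 0.34 × 0.41 × 0.55 = 0.07667 m³/s
Q = Σ qᵢ = 24.59 m³/s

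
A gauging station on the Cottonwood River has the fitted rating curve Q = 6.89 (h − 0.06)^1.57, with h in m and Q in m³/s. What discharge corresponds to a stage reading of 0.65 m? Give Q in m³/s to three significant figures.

Q = 6.89 × (0.65 − 0.06)^1.57 = 6.89 × 0.59^1.57 = 3.009 m³/s

3.01 m³/s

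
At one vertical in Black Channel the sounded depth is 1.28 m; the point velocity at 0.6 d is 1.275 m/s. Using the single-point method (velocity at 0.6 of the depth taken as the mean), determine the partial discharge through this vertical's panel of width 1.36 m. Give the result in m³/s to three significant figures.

v̄ = v₀.₆ = 1.275 m/s
q = v̄ × d × w = 1.275 × 1.28 × 1.36 = 2.220 m³/s

2.22 m³/s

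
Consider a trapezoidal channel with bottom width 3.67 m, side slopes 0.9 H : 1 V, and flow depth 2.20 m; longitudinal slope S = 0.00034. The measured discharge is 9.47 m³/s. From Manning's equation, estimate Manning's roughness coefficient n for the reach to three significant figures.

A = (b + z·y)·y = (3.67 + 0.9×2.20)×2.20 = 12.43 m²
P = b + 2y√(1+z²) = 3.67 + 2×2.20×√(1+0.9²) = 9.590 m
R = A/P = 12.43/9.590 = 1.296 m
n = (1/Q)·A·R^(2/3)·S^(1/2) = (1/9.47) × 12.43 × 1.189 × 0.01844 = 0.02877

0.0288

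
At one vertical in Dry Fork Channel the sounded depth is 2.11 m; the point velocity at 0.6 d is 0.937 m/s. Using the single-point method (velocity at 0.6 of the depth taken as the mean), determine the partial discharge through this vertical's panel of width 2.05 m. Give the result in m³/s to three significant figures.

4.05 m³/s

v̄ = v₀.₆ = 0.937 m/s
q = v̄ × d × w = 0.9370 × 2.11 × 2.05 = 4.053 m³/s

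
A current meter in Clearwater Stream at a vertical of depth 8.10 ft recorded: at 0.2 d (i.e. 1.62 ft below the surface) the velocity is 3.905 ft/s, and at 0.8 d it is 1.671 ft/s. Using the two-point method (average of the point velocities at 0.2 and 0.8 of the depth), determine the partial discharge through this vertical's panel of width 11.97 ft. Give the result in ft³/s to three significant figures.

270 ft³/s

v̄ = (3.905 + 1.671) / 2 = 2.788 ft/s
q = v̄ × d × w = 2.788 × 8.10 × 11.97 = 270.3 ft³/s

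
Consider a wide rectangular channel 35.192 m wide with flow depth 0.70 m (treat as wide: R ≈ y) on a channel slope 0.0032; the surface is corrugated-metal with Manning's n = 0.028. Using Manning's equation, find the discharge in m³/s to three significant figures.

39.2 m³/s

A = b·y = 35.192 × 0.70 = 24.63 m²
Wide channel: R ≈ y = 0.70 m
Q = (1/n)·A·R^(2/3)·S^(1/2) = (1/0.028) × 24.63 × 0.7000^(2/3) × 0.0032^(1/2) = 39.24 m³/s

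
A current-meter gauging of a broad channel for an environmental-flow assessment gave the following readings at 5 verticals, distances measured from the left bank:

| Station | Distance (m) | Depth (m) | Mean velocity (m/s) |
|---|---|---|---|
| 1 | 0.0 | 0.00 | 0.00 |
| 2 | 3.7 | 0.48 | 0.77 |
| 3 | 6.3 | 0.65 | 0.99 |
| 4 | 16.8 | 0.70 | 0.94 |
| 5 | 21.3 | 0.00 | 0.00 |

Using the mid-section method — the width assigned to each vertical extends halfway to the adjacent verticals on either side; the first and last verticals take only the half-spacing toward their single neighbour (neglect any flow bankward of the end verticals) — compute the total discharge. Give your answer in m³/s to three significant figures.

10.3 m³/s

w_2 = (6.3 − 0.0)/2 = 3.15 m; q_2 = 0.77 × 0.48 × 3.15 = 1.164 m³/s
w_3 = (16.8 − 3.7)/2 = 6.55 m; q_3 = 0.99 × 0.65 × 6.55 = 4.215 m³/s
w_4 = (21.3 − 6.3)/2 = 7.5 m; q_4 = 0.94 × 0.70 × 7.5 = 4.935 m³/s
Stations 1, 5 contribute zero (depth or velocity is 0).
Q = Σ qᵢ = 10.31 m³/s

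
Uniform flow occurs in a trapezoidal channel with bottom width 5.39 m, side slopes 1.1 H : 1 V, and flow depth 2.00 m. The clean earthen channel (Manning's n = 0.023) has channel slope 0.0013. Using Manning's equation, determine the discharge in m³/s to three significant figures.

A = (b + z·y)·y = (5.39 + 1.1×2.00)×2.00 = 15.18 m²
P = b + 2y√(1+z²) = 5.39 + 2×2.00×√(1+1.1²) = 11.34 m
R = A/P = 15.18/11.34 = 1.339 m
Q = (1/n)·A·R^(2/3)·S^(1/2) = (1/0.023) × 15.18 × 1.339^(2/3) × 0.0013^(1/2) = 28.91 m³/s

28.9 m³/s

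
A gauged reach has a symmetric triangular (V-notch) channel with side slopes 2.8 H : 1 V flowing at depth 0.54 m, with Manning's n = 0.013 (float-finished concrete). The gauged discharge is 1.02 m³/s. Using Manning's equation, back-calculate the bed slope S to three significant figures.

A = z·y² = 2.8×0.54² = 0.8165 m²
P = 2y√(1+z²) = 2×0.54×√(1+2.8²) = 3.211 m
R = A/P = 0.8165/3.211 = 0.2543 m
S = (Q·n / (1·A·R^(2/3)))² = (1.02×0.013 / (1×0.8165×0.4014))² = 0.001637

0.00164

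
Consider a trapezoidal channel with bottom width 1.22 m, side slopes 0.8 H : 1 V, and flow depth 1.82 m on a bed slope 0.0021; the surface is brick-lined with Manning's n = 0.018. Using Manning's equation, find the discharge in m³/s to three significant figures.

10.9 m³/s

A = (b + z·y)·y = (1.22 + 0.8×1.82)×1.82 = 4.870 m²
P = b + 2y√(1+z²) = 1.22 + 2×1.82×√(1+0.8²) = 5.881 m
R = A/P = 4.870/5.881 = 0.8281 m
Q = (1/n)·A·R^(2/3)·S^(1/2) = (1/0.018) × 4.870 × 0.8281^(2/3) × 0.0021^(1/2) = 10.93 m³/s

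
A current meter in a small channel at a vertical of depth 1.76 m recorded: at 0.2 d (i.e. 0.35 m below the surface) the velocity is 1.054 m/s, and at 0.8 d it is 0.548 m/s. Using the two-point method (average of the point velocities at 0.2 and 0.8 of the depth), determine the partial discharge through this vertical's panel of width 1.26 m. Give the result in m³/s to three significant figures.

1.78 m³/s

v̄ = (1.054 + 0.548) / 2 = 0.8010 m/s
q = v̄ × d × w = 0.8010 × 1.76 × 1.26 = 1.776 m³/s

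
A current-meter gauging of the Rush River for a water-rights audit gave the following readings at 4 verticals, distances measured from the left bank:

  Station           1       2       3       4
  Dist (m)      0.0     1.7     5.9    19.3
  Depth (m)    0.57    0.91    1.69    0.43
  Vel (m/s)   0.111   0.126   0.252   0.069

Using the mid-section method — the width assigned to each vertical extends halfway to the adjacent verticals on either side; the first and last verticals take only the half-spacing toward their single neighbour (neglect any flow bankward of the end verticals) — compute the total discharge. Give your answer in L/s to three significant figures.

4340 L/s

w_1 = (1.7 − 0.0)/2 = 0.85 m; q_1 = 0.111 × 0.57 × 0.85 = 0.05378 m³/s
w_2 = (5.9 − 0.0)/2 = 2.95 m; q_2 = 0.126 × 0.91 × 2.95 = 0.3382 m³/s
w_3 = (19.3 − 1.7)/2 = 8.8 m; q_3 = 0.252 × 1.69 × 8.8 = 3.748 m³/s
w_4 = (19.3 − 5.9)/2 = 6.7 m; q_4 = 0.069 × 0.43 × 6.7 = 0.1988 m³/s
Q = Σ qᵢ = 4.339 m³/s
= 4.339 × 1000 = 4339 L/s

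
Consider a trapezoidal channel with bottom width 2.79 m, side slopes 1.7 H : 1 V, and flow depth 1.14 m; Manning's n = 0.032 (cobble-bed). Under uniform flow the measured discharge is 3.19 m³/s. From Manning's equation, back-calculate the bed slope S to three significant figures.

0.000536

A = (b + z·y)·y = (2.79 + 1.7×1.14)×1.14 = 5.390 m²
P = b + 2y√(1+z²) = 2.79 + 2×1.14×√(1+1.7²) = 7.287 m
R = A/P = 5.390/7.287 = 0.7397 m
S = (Q·n / (1·A·R^(2/3)))² = (3.19×0.032 / (1×5.390×0.8179))² = 0.0005362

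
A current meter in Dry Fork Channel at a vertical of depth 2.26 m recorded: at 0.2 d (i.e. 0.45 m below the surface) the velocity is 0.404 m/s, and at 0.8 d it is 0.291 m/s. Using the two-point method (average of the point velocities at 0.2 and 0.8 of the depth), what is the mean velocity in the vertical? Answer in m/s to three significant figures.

v̄ = (0.404 + 0.291) / 2 = 0.3475 m/s

0.348 m/s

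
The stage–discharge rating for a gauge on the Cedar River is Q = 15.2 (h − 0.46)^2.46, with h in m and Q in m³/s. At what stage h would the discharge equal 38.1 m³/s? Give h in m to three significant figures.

h − h₀ = (Q/C)^(1/b) = (38.1/15.2)^(1/2.46) = 1.453 m
h = 0.46 + 1.453 = 1.913 m

1.91 m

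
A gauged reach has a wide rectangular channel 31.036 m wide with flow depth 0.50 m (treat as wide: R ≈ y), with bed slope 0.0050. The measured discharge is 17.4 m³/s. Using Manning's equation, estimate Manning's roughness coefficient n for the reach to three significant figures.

0.0397

A = b·y = 31.036 × 0.50 = 15.52 m²
Wide channel: R ≈ y = 0.50 m
n = (1/Q)·A·R^(2/3)·S^(1/2) = (1/17.4) × 15.52 × 0.6300 × 0.07071 = 0.03973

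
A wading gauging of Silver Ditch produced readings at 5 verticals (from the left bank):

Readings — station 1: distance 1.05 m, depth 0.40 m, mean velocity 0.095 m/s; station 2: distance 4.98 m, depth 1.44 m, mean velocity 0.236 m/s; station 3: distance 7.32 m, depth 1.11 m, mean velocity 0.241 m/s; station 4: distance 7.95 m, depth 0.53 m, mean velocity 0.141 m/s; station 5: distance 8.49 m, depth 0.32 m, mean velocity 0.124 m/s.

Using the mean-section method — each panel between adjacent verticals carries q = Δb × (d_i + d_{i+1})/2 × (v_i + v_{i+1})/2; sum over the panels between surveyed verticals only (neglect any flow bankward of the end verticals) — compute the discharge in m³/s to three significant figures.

1.44 m³/s

Panel 1-2: Δb = 3.93 m, d̄ = (0.40+1.44)/2 = 0.92, v̄ = (0.095+0.236)/2 = 0.1655 → q = 3.93×0.92×0.1655 = 0.5984 m³/s
Panel 2-3: Δb = 2.34 m, d̄ = (1.44+1.11)/2 = 1.275, v̄ = (0.236+0.241)/2 = 0.2385 → q = 2.34×1.275×0.2385 = 0.7116 m³/s
Panel 3-4: Δb = 0.63 m, d̄ = (1.11+0.53)/2 = 0.82, v̄ = (0.241+0.141)/2 = 0.191 → q = 0.63×0.82×0.191 = 0.09867 m³/s
Panel 4-5: Δb = 0.54 m, d̄ = (0.53+0.32)/2 = 0.425, v̄ = (0.141+0.124)/2 = 0.1325 → q = 0.54×0.425×0.1325 = 0.03041 m³/s
Q = Σ q = 1.439 m³/s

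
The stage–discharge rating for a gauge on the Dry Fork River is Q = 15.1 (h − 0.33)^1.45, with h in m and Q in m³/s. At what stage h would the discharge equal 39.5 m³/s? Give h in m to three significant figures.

h − h₀ = (Q/C)^(1/b) = (39.5/15.1)^(1/1.45) = 1.941 m
h = 0.33 + 1.941 = 2.271 m

2.27 m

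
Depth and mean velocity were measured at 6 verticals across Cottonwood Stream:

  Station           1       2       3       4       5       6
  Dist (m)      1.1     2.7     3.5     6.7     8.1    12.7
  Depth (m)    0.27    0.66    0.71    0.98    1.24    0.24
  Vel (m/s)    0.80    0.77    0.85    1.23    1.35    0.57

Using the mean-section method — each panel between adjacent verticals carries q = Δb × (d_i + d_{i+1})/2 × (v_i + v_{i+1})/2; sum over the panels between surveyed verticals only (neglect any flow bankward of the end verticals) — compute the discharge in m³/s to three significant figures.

Panel 1-2: Δb = 1.6 m, d̄ = (0.27+0.66)/2 = 0.465, v̄ = (0.80+0.77)/2 = 0.785 → q = 1.6×0.465×0.785 = 0.5840 m³/s
Panel 2-3: Δb = 0.8 m, d̄ = (0.66+0.71)/2 = 0.685, v̄ = (0.77+0.85)/2 = 0.81 → q = 0.8×0.685×0.81 = 0.4439 m³/s
Panel 3-4: Δb = 3.2 m, d̄ = (0.71+0.98)/2 = 0.845, v̄ = (0.85+1.23)/2 = 1.04 → q = 3.2×0.845×1.04 = 2.812 m³/s
Panel 4-5: Δb = 1.4 m, d̄ = (0.98+1.24)/2 = 1.11, v̄ = (1.23+1.35)/2 = 1.29 → q = 1.4×1.11×1.29 = 2.005 m³/s
Panel 5-6: Δb = 4.6 m, d̄ = (1.24+0.24)/2 = 0.74, v̄ = (1.35+0.57)/2 = 0.96 → q = 4.6×0.74×0.96 = 3.268 m³/s
Q = Σ q = 9.113 m³/s

9.11 m³/s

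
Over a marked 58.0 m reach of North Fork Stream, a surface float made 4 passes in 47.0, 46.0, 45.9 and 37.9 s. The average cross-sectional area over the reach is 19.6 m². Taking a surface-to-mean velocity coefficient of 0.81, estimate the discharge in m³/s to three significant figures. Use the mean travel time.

20.8 m³/s

t̄ = (47.0 + 46.0 + 45.9 + 37.9) / 4 = 44.2 s
v_surface = L / t̄ = 58.0 / 44.2 = 1.312 m/s
v_mean = 0.81 × 1.312 = 1.063 m/s
Q = A × v_mean = 19.6 × 1.063 = 20.83 m³/s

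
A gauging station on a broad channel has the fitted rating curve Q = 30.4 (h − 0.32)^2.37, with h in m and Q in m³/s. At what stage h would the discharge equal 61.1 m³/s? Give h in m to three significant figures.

1.66 m

h − h₀ = (Q/C)^(1/b) = (61.1/30.4)^(1/2.37) = 1.343 m
h = 0.32 + 1.343 = 1.663 m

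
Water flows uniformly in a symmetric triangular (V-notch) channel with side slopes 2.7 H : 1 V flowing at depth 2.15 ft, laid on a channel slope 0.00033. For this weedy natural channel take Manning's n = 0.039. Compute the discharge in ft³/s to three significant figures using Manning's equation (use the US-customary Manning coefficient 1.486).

8.69 ft³/s

A = z·y² = 2.7×2.15² = 12.48 ft²
P = 2y√(1+z²) = 2×2.15×√(1+2.7²) = 12.38 ft
R = A/P = 12.48/12.38 = 1.008 ft
Q = (1.486/n)·A·R^(2/3)·S^(1/2) = (1.486/0.039) × 12.48 × 1.008^(2/3) × 0.00033^(1/2) = 8.685 ft³/s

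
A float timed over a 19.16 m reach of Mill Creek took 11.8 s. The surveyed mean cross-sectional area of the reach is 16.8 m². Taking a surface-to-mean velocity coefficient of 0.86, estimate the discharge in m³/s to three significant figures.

23.5 m³/s

v_surface = L / t̄ = 19.16 / 11.8 = 1.624 m/s
v_mean = 0.86 × 1.624 = 1.396 m/s
Q = A × v_mean = 16.8 × 1.396 = 23.46 m³/s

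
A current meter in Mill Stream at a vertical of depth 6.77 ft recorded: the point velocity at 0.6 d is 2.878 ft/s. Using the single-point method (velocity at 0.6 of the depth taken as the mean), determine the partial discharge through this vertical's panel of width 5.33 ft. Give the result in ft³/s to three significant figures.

104 ft³/s

v̄ = v₀.₆ = 2.878 ft/s
q = v̄ × d × w = 2.878 × 6.77 × 5.33 = 103.9 ft³/s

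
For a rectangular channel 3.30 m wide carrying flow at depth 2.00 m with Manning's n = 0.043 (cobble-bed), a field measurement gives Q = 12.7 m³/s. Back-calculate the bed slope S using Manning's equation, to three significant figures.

0.00783

A = b·y = 3.30 × 2.00 = 6.600 m²
P = b + 2y = 3.30 + 2×2.00 = 7.300 m
R = A/P = 6.600/7.300 = 0.9041 m
S = (Q·n / (1·A·R^(2/3)))² = (12.7×0.043 / (1×6.600×0.9350))² = 0.007831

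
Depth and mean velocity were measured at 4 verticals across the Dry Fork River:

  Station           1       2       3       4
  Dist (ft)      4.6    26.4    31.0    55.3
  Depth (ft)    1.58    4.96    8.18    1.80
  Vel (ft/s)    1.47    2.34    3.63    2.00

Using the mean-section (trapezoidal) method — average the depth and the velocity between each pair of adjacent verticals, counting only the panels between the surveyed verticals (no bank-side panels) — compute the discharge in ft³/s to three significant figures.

Panel 1-2: Δb = 21.8 ft, d̄ = (1.58+4.96)/2 = 3.27, v̄ = (1.47+2.34)/2 = 1.905 → q = 21.8×3.27×1.905 = 135.8 ft³/s
Panel 2-3: Δb = 4.6 ft, d̄ = (4.96+8.18)/2 = 6.57, v̄ = (2.34+3.63)/2 = 2.985 → q = 4.6×6.57×2.985 = 90.21 ft³/s
Panel 3-4: Δb = 24.3 ft, d̄ = (8.18+1.80)/2 = 4.99, v̄ = (3.63+2.00)/2 = 2.815 → q = 24.3×4.99×2.815 = 341.3 ft³/s
Q = Σ q = 567.4 ft³/s

567 ft³/s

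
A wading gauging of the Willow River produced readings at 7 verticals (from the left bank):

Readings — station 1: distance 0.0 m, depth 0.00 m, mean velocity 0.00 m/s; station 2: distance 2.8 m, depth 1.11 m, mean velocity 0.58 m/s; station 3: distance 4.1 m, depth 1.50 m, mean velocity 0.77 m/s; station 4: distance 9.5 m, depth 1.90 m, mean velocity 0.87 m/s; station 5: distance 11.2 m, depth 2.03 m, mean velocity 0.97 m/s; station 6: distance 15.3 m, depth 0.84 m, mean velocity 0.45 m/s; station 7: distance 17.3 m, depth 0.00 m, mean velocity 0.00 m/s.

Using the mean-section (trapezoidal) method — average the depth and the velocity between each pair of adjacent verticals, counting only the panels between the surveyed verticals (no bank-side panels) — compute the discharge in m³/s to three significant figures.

Panel 1-2: Δb = 2.8 m, d̄ = (0.00+1.11)/2 = 0.555, v̄ = (0.00+0.58)/2 = 0.29 → q = 2.8×0.555×0.29 = 0.4507 m³/s
Panel 2-3: Δb = 1.3 m, d̄ = (1.11+1.50)/2 = 1.305, v̄ = (0.58+0.77)/2 = 0.675 → q = 1.3×1.305×0.675 = 1.145 m³/s
Panel 3-4: Δb = 5.4 m, d̄ = (1.50+1.90)/2 = 1.7, v̄ = (0.77+0.87)/2 = 0.82 → q = 5.4×1.7×0.82 = 7.528 m³/s
Panel 4-5: Δb = 1.7 m, d̄ = (1.90+2.03)/2 = 1.965, v̄ = (0.87+0.97)/2 = 0.92 → q = 1.7×1.965×0.92 = 3.073 m³/s
Panel 5-6: Δb = 4.1 m, d̄ = (2.03+0.84)/2 = 1.435, v̄ = (0.97+0.45)/2 = 0.71 → q = 4.1×1.435×0.71 = 4.177 m³/s
Panel 6-7: Δb = 2 m, d̄ = (0.84+0.00)/2 = 0.42, v̄ = (0.45+0.00)/2 = 0.225 → q = 2×0.42×0.225 = 0.1890 m³/s
Q = Σ q = 16.56 m³/s

16.6 m³/s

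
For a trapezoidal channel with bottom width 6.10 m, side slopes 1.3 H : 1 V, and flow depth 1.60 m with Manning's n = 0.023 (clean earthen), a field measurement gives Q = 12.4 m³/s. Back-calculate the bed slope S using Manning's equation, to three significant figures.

0.000393

A = (b + z·y)·y = (6.10 + 1.3×1.60)×1.60 = 13.09 m²
P = b + 2y√(1+z²) = 6.10 + 2×1.60×√(1+1.3²) = 11.35 m
R = A/P = 13.09/11.35 = 1.153 m
S = (Q·n / (1·A·R^(2/3)))² = (12.4×0.023 / (1×13.09×1.100))² = 0.0003926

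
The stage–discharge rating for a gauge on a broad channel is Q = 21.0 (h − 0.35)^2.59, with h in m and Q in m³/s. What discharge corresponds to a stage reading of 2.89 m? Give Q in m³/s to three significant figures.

235 m³/s

Q = 21.0 × (2.89 − 0.35)^2.59 = 21.0 × 2.54^2.59 = 234.8 m³/s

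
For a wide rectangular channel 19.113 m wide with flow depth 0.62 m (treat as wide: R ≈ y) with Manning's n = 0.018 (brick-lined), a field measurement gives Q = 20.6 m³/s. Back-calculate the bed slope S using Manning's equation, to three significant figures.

A = b·y = 19.113 × 0.62 = 11.85 m²
Wide channel: R ≈ y = 0.62 m
S = (Q·n / (1·A·R^(2/3)))² = (20.6×0.018 / (1×11.85×0.7271))² = 0.001852

0.00185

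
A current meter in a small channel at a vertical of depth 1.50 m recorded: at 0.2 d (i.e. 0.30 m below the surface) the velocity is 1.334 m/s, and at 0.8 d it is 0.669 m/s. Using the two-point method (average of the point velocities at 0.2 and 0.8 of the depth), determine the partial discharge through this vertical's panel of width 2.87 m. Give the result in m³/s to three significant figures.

4.31 m³/s

v̄ = (1.334 + 0.669) / 2 = 1.002 m/s
q = v̄ × d × w = 1.002 × 1.50 × 2.87 = 4.311 m³/s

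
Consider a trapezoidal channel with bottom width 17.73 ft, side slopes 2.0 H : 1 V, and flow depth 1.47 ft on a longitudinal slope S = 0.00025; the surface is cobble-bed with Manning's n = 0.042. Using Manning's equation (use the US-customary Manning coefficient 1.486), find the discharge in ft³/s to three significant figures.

19.7 ft³/s

A = (b + z·y)·y = (17.73 + 2.0×1.47)×1.47 = 30.38 ft²
P = b + 2y√(1+z²) = 17.73 + 2×1.47×√(1+2.0²) = 24.30 ft
R = A/P = 30.38/24.30 = 1.250 ft
Q = (1.486/n)·A·R^(2/3)·S^(1/2) = (1.486/0.042) × 30.38 × 1.250^(2/3) × 0.00025^(1/2) = 19.73 ft³/s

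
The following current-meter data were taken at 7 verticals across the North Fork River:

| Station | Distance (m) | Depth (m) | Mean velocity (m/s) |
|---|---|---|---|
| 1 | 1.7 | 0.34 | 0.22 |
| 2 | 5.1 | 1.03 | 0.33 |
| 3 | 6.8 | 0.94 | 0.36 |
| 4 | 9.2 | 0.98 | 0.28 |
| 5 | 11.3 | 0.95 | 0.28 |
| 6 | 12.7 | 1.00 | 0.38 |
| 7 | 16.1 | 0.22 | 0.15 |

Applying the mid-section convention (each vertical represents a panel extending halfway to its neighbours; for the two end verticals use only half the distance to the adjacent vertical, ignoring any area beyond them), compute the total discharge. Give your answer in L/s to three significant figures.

3740 L/s

w_1 = (5.1 − 1.7)/2 = 1.7 m; q_1 = 0.22 × 0.34 × 1.7 = 0.1272 m³/s
w_2 = (6.8 − 1.7)/2 = 2.55 m; q_2 = 0.33 × 1.03 × 2.55 = 0.8667 m³/s
w_3 = (9.2 − 5.1)/2 = 2.05 m; q_3 = 0.36 × 0.94 × 2.05 = 0.6937 m³/s
w_4 = (11.3 − 6.8)/2 = 2.25 m; q_4 = 0.28 × 0.98 × 2.25 = 0.6174 m³/s
w_5 = (12.7 − 9.2)/2 = 1.75 m; q_5 = 0.28 × 0.95 × 1.75 = 0.4655 m³/s
w_6 = (16.1 − 11.3)/2 = 2.4 m; q_6 = 0.38 × 1.00 × 2.4 = 0.9120 m³/s
w_7 = (16.1 − 12.7)/2 = 1.7 m; q_7 = 0.15 × 0.22 × 1.7 = 0.05610 m³/s
Q = Σ qᵢ = 3.739 m³/s
= 3.739 × 1000 = 3739 L/s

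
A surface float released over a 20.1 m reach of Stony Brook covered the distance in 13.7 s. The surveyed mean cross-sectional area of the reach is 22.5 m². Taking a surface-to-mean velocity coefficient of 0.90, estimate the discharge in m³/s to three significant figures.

v_surface = L / t̄ = 20.1 / 13.7 = 1.467 m/s
v_mean = 0.90 × 1.467 = 1.320 m/s
Q = A × v_mean = 22.5 × 1.320 = 29.71 m³/s

29.7 m³/s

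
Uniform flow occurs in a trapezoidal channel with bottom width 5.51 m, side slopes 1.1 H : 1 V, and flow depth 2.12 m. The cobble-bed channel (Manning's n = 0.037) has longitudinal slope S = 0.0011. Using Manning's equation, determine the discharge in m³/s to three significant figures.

18.7 m³/s

A = (b + z·y)·y = (5.51 + 1.1×2.12)×2.12 = 16.63 m²
P = b + 2y√(1+z²) = 5.51 + 2×2.12×√(1+1.1²) = 11.81 m
R = A/P = 16.63/11.81 = 1.407 m
Q = (1/n)·A·R^(2/3)·S^(1/2) = (1/0.037) × 16.63 × 1.407^(2/3) × 0.0011^(1/2) = 18.71 m³/s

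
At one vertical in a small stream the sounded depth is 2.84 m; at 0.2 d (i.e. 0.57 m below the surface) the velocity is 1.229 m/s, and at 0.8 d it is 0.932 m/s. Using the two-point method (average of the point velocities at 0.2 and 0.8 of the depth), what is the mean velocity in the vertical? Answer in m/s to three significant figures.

1.08 m/s

v̄ = (1.229 + 0.932) / 2 = 1.081 m/s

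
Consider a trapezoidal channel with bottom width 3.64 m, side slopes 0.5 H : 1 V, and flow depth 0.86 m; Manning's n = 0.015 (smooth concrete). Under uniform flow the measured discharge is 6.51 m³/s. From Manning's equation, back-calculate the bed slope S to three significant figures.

0.00144

A = (b + z·y)·y = (3.64 + 0.5×0.86)×0.86 = 3.500 m²
P = b + 2y√(1+z²) = 3.64 + 2×0.86×√(1+0.5²) = 5.563 m
R = A/P = 3.500/5.563 = 0.6292 m
S = (Q·n / (1·A·R^(2/3)))² = (6.51×0.015 / (1×3.500×0.7343))² = 0.001444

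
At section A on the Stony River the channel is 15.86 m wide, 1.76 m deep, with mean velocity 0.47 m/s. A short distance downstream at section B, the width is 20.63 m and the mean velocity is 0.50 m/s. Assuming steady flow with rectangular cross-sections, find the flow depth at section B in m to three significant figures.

Q = A₁V₁ = (15.86×1.76) × 0.47 = 13.12 m³/s
d₂ = Q/(b₂ V₂) = 13.12/(20.63×0.50) = 1.272 m

1.27 m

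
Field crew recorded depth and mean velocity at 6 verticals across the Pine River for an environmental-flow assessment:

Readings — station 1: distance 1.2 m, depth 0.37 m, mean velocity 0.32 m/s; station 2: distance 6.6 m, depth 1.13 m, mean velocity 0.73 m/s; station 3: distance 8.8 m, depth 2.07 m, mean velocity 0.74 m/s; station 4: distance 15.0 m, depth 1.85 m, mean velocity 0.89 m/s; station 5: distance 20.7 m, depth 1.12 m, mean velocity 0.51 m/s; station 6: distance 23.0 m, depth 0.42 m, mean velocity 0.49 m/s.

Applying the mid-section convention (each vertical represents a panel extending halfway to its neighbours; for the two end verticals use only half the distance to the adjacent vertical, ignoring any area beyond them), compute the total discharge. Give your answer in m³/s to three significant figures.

w_1 = (6.6 − 1.2)/2 = 2.7 m; q_1 = 0.32 × 0.37 × 2.7 = 0.3197 m³/s
w_2 = (8.8 − 1.2)/2 = 3.8 m; q_2 = 0.73 × 1.13 × 3.8 = 3.135 m³/s
w_3 = (15.0 − 6.6)/2 = 4.2 m; q_3 = 0.74 × 2.07 × 4.2 = 6.434 m³/s
w_4 = (20.7 − 8.8)/2 = 5.95 m; q_4 = 0.89 × 1.85 × 5.95 = 9.797 m³/s
w_5 = (23.0 − 15.0)/2 = 4 m; q_5 = 0.51 × 1.12 × 4 = 2.285 m³/s
w_6 = (23.0 − 20.7)/2 = 1.15 m; q_6 = 0.49 × 0.42 × 1.15 = 0.2367 m³/s
Q = Σ qᵢ = 22.21 m³/s

22.2 m³/s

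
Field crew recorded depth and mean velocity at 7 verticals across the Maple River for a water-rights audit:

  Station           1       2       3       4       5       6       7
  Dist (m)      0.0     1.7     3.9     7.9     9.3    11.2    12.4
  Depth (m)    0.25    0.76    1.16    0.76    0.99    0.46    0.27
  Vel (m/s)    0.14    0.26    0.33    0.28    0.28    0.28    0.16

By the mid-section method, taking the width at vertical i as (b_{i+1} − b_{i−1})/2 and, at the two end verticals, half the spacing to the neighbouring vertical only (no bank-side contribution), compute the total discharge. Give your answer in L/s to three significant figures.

w_1 = (1.7 − 0.0)/2 = 0.85 m; q_1 = 0.14 × 0.25 × 0.85 = 0.02975 m³/s
w_2 = (3.9 − 0.0)/2 = 1.95 m; q_2 = 0.26 × 0.76 × 1.95 = 0.3853 m³/s
w_3 = (7.9 − 1.7)/2 = 3.1 m; q_3 = 0.33 × 1.16 × 3.1 = 1.187 m³/s
w_4 = (9.3 − 3.9)/2 = 2.7 m; q_4 = 0.28 × 0.76 × 2.7 = 0.5746 m³/s
w_5 = (11.2 − 7.9)/2 = 1.65 m; q_5 = 0.28 × 0.99 × 1.65 = 0.4574 m³/s
w_6 = (12.4 − 9.3)/2 = 1.55 m; q_6 = 0.28 × 0.46 × 1.55 = 0.1996 m³/s
w_7 = (12.4 − 11.2)/2 = 0.6 m; q_7 = 0.16 × 0.27 × 0.6 = 0.02592 m³/s
Q = Σ qᵢ = 2.859 m³/s
= 2.859 × 1000 = 2859 L/s

2860 L/s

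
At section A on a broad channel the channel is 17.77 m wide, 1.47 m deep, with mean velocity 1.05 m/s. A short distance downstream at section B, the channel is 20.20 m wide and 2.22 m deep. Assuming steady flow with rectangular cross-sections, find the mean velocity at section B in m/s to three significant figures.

0.612 m/s

Q = A₁V₁ = (17.77×1.47) × 1.05 = 27.43 m³/s
A₂ = 20.20 × 2.22 = 44.84 m²
V₂ = Q/A₂ = 27.43/44.84 = 0.6116 m/s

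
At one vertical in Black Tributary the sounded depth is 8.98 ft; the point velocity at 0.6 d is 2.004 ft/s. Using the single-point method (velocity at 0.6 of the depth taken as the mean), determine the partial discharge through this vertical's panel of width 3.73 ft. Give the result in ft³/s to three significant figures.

67.1 ft³/s

v̄ = v₀.₆ = 2.004 ft/s
q = v̄ × d × w = 2.004 × 8.98 × 3.73 = 67.12 ft³/s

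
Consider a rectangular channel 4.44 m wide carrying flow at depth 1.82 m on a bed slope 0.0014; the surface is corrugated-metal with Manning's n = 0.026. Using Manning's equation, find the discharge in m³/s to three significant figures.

A = b·y = 4.44 × 1.82 = 8.081 m²
P = b + 2y = 4.44 + 2×1.82 = 8.080 m
R = A/P = 8.081/8.080 = 1.000 m
Q = (1/n)·A·R^(2/3)·S^(1/2) = (1/0.026) × 8.081 × 1.000^(2/3) × 0.0014^(1/2) = 11.63 m³/s

11.6 m³/s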